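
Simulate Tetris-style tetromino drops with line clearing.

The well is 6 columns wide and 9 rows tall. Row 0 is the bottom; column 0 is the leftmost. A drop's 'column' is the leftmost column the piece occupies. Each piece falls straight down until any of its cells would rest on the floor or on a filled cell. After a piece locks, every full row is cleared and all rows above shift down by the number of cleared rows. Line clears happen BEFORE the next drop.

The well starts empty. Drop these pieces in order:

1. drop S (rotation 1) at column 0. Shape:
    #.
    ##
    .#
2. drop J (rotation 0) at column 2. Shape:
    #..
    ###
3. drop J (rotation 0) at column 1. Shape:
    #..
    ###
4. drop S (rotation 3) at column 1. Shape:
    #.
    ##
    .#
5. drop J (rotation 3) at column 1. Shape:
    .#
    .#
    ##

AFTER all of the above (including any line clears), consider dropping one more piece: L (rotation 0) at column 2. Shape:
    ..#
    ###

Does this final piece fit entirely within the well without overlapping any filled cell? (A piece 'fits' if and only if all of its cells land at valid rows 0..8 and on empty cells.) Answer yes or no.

Drop 1: S rot1 at col 0 lands with bottom-row=0; cleared 0 line(s) (total 0); column heights now [3 2 0 0 0 0], max=3
Drop 2: J rot0 at col 2 lands with bottom-row=0; cleared 0 line(s) (total 0); column heights now [3 2 2 1 1 0], max=3
Drop 3: J rot0 at col 1 lands with bottom-row=2; cleared 0 line(s) (total 0); column heights now [3 4 3 3 1 0], max=4
Drop 4: S rot3 at col 1 lands with bottom-row=3; cleared 0 line(s) (total 0); column heights now [3 6 5 3 1 0], max=6
Drop 5: J rot3 at col 1 lands with bottom-row=6; cleared 0 line(s) (total 0); column heights now [3 7 9 3 1 0], max=9
Test piece L rot0 at col 2 (width 3): heights before test = [3 7 9 3 1 0]; fits = False

Answer: no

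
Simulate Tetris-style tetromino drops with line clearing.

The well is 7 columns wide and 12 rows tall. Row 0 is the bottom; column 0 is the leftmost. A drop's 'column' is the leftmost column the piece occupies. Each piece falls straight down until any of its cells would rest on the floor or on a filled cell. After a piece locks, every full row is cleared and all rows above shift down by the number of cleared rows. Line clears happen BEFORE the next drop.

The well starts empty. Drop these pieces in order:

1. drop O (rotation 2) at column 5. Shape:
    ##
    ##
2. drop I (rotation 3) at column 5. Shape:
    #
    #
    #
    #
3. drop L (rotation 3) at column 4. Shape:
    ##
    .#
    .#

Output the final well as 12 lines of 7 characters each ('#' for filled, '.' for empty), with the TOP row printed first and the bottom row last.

Drop 1: O rot2 at col 5 lands with bottom-row=0; cleared 0 line(s) (total 0); column heights now [0 0 0 0 0 2 2], max=2
Drop 2: I rot3 at col 5 lands with bottom-row=2; cleared 0 line(s) (total 0); column heights now [0 0 0 0 0 6 2], max=6
Drop 3: L rot3 at col 4 lands with bottom-row=6; cleared 0 line(s) (total 0); column heights now [0 0 0 0 9 9 2], max=9

Answer: .......
.......
.......
....##.
.....#.
.....#.
.....#.
.....#.
.....#.
.....#.
.....##
.....##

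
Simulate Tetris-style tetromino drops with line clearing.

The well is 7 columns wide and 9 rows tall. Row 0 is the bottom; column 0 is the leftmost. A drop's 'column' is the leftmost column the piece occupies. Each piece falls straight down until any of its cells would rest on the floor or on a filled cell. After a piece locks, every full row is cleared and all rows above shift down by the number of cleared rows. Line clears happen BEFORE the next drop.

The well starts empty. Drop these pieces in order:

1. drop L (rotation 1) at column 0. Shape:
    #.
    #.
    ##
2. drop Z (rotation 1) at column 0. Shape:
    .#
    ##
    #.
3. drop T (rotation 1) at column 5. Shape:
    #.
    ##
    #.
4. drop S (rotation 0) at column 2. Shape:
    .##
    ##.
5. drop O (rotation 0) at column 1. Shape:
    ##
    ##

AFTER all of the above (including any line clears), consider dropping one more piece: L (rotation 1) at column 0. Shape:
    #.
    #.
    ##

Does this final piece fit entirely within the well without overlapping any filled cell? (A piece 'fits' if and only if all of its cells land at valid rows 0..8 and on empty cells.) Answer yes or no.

Answer: no

Derivation:
Drop 1: L rot1 at col 0 lands with bottom-row=0; cleared 0 line(s) (total 0); column heights now [3 1 0 0 0 0 0], max=3
Drop 2: Z rot1 at col 0 lands with bottom-row=3; cleared 0 line(s) (total 0); column heights now [5 6 0 0 0 0 0], max=6
Drop 3: T rot1 at col 5 lands with bottom-row=0; cleared 0 line(s) (total 0); column heights now [5 6 0 0 0 3 2], max=6
Drop 4: S rot0 at col 2 lands with bottom-row=0; cleared 0 line(s) (total 0); column heights now [5 6 1 2 2 3 2], max=6
Drop 5: O rot0 at col 1 lands with bottom-row=6; cleared 0 line(s) (total 0); column heights now [5 8 8 2 2 3 2], max=8
Test piece L rot1 at col 0 (width 2): heights before test = [5 8 8 2 2 3 2]; fits = False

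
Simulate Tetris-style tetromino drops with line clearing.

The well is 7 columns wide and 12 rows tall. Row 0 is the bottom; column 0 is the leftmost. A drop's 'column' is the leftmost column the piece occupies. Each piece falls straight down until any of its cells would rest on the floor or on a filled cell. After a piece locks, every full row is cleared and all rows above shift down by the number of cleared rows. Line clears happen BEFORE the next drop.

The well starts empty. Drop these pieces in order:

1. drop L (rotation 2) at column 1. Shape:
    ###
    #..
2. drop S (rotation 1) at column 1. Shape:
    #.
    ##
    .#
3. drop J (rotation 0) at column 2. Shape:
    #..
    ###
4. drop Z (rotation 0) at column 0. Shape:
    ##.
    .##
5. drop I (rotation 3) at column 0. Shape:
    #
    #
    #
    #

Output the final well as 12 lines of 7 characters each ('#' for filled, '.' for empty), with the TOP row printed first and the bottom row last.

Answer: #......
#......
#......
#......
##.....
.##....
..#....
.####..
.##....
..#....
.###...
.#.....

Derivation:
Drop 1: L rot2 at col 1 lands with bottom-row=0; cleared 0 line(s) (total 0); column heights now [0 2 2 2 0 0 0], max=2
Drop 2: S rot1 at col 1 lands with bottom-row=2; cleared 0 line(s) (total 0); column heights now [0 5 4 2 0 0 0], max=5
Drop 3: J rot0 at col 2 lands with bottom-row=4; cleared 0 line(s) (total 0); column heights now [0 5 6 5 5 0 0], max=6
Drop 4: Z rot0 at col 0 lands with bottom-row=6; cleared 0 line(s) (total 0); column heights now [8 8 7 5 5 0 0], max=8
Drop 5: I rot3 at col 0 lands with bottom-row=8; cleared 0 line(s) (total 0); column heights now [12 8 7 5 5 0 0], max=12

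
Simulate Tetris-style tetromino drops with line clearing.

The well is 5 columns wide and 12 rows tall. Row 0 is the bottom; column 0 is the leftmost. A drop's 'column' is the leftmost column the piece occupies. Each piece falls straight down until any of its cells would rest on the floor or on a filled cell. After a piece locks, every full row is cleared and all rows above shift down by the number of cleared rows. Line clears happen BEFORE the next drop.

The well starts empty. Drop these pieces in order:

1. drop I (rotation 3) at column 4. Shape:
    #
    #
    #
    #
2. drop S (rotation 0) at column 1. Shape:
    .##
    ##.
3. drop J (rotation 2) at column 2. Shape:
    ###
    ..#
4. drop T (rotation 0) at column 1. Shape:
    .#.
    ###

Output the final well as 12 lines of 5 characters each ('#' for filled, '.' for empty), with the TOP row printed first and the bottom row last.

Drop 1: I rot3 at col 4 lands with bottom-row=0; cleared 0 line(s) (total 0); column heights now [0 0 0 0 4], max=4
Drop 2: S rot0 at col 1 lands with bottom-row=0; cleared 0 line(s) (total 0); column heights now [0 1 2 2 4], max=4
Drop 3: J rot2 at col 2 lands with bottom-row=4; cleared 0 line(s) (total 0); column heights now [0 1 6 6 6], max=6
Drop 4: T rot0 at col 1 lands with bottom-row=6; cleared 0 line(s) (total 0); column heights now [0 7 8 7 6], max=8

Answer: .....
.....
.....
.....
..#..
.###.
..###
....#
....#
....#
..###
.##.#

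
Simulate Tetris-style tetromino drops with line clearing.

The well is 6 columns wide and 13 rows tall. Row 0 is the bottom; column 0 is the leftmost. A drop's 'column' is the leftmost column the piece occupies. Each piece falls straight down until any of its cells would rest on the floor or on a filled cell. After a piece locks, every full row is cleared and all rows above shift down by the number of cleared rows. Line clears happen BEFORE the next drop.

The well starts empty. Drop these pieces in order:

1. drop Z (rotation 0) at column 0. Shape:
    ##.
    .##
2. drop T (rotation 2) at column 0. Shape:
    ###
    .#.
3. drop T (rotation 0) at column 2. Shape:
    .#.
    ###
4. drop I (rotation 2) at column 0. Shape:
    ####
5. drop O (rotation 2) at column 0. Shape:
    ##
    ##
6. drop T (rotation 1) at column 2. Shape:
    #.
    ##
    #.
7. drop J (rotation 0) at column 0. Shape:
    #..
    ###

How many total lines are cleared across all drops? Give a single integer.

Drop 1: Z rot0 at col 0 lands with bottom-row=0; cleared 0 line(s) (total 0); column heights now [2 2 1 0 0 0], max=2
Drop 2: T rot2 at col 0 lands with bottom-row=2; cleared 0 line(s) (total 0); column heights now [4 4 4 0 0 0], max=4
Drop 3: T rot0 at col 2 lands with bottom-row=4; cleared 0 line(s) (total 0); column heights now [4 4 5 6 5 0], max=6
Drop 4: I rot2 at col 0 lands with bottom-row=6; cleared 0 line(s) (total 0); column heights now [7 7 7 7 5 0], max=7
Drop 5: O rot2 at col 0 lands with bottom-row=7; cleared 0 line(s) (total 0); column heights now [9 9 7 7 5 0], max=9
Drop 6: T rot1 at col 2 lands with bottom-row=7; cleared 0 line(s) (total 0); column heights now [9 9 10 9 5 0], max=10
Drop 7: J rot0 at col 0 lands with bottom-row=10; cleared 0 line(s) (total 0); column heights now [12 11 11 9 5 0], max=12

Answer: 0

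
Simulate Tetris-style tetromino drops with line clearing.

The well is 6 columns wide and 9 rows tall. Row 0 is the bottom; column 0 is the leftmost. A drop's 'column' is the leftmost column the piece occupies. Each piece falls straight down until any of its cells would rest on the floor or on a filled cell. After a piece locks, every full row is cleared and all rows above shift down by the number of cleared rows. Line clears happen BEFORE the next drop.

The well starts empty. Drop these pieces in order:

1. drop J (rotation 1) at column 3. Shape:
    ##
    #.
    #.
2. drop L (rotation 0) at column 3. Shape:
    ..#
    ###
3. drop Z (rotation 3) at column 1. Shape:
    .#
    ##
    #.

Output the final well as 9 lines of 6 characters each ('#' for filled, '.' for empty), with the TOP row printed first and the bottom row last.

Drop 1: J rot1 at col 3 lands with bottom-row=0; cleared 0 line(s) (total 0); column heights now [0 0 0 3 3 0], max=3
Drop 2: L rot0 at col 3 lands with bottom-row=3; cleared 0 line(s) (total 0); column heights now [0 0 0 4 4 5], max=5
Drop 3: Z rot3 at col 1 lands with bottom-row=0; cleared 0 line(s) (total 0); column heights now [0 2 3 4 4 5], max=5

Answer: ......
......
......
......
.....#
...###
..###.
.###..
.#.#..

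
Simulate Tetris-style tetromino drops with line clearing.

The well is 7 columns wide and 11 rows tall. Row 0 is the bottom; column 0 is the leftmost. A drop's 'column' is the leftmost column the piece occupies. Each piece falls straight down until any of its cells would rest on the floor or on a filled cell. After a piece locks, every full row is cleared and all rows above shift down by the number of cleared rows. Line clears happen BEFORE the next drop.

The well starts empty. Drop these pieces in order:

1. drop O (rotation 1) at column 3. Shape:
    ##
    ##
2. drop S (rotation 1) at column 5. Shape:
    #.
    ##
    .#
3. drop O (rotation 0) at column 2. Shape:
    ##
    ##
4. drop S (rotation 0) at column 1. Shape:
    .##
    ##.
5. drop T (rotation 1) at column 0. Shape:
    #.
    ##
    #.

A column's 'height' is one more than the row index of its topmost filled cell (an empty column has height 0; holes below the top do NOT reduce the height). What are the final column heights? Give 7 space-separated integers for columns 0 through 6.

Answer: 7 6 6 6 2 3 2

Derivation:
Drop 1: O rot1 at col 3 lands with bottom-row=0; cleared 0 line(s) (total 0); column heights now [0 0 0 2 2 0 0], max=2
Drop 2: S rot1 at col 5 lands with bottom-row=0; cleared 0 line(s) (total 0); column heights now [0 0 0 2 2 3 2], max=3
Drop 3: O rot0 at col 2 lands with bottom-row=2; cleared 0 line(s) (total 0); column heights now [0 0 4 4 2 3 2], max=4
Drop 4: S rot0 at col 1 lands with bottom-row=4; cleared 0 line(s) (total 0); column heights now [0 5 6 6 2 3 2], max=6
Drop 5: T rot1 at col 0 lands with bottom-row=4; cleared 0 line(s) (total 0); column heights now [7 6 6 6 2 3 2], max=7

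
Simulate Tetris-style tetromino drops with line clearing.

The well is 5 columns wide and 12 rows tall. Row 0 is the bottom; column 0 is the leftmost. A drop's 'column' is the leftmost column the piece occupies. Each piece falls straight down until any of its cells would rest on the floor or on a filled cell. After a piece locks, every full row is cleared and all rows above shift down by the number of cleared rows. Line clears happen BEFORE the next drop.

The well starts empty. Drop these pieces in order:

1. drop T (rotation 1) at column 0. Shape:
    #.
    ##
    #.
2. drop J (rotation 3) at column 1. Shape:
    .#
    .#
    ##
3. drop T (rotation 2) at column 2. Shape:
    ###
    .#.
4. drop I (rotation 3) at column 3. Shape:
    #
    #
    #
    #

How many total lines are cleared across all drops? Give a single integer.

Drop 1: T rot1 at col 0 lands with bottom-row=0; cleared 0 line(s) (total 0); column heights now [3 2 0 0 0], max=3
Drop 2: J rot3 at col 1 lands with bottom-row=2; cleared 0 line(s) (total 0); column heights now [3 3 5 0 0], max=5
Drop 3: T rot2 at col 2 lands with bottom-row=4; cleared 0 line(s) (total 0); column heights now [3 3 6 6 6], max=6
Drop 4: I rot3 at col 3 lands with bottom-row=6; cleared 0 line(s) (total 0); column heights now [3 3 6 10 6], max=10

Answer: 0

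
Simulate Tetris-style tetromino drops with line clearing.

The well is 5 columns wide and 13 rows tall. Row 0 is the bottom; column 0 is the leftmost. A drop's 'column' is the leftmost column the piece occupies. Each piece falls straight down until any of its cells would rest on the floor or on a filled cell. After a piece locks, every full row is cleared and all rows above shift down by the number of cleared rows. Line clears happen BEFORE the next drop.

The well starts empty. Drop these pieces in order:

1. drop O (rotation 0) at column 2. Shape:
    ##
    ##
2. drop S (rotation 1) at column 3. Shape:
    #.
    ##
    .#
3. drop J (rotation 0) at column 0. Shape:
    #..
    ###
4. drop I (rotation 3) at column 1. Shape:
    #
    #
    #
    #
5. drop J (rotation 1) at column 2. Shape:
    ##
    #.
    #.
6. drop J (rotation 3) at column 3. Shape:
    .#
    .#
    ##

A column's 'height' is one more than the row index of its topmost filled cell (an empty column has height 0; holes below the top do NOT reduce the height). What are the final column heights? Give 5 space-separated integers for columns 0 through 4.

Answer: 3 4 5 6 8

Derivation:
Drop 1: O rot0 at col 2 lands with bottom-row=0; cleared 0 line(s) (total 0); column heights now [0 0 2 2 0], max=2
Drop 2: S rot1 at col 3 lands with bottom-row=1; cleared 0 line(s) (total 0); column heights now [0 0 2 4 3], max=4
Drop 3: J rot0 at col 0 lands with bottom-row=2; cleared 1 line(s) (total 1); column heights now [3 0 2 3 2], max=3
Drop 4: I rot3 at col 1 lands with bottom-row=0; cleared 0 line(s) (total 1); column heights now [3 4 2 3 2], max=4
Drop 5: J rot1 at col 2 lands with bottom-row=2; cleared 0 line(s) (total 1); column heights now [3 4 5 5 2], max=5
Drop 6: J rot3 at col 3 lands with bottom-row=5; cleared 0 line(s) (total 1); column heights now [3 4 5 6 8], max=8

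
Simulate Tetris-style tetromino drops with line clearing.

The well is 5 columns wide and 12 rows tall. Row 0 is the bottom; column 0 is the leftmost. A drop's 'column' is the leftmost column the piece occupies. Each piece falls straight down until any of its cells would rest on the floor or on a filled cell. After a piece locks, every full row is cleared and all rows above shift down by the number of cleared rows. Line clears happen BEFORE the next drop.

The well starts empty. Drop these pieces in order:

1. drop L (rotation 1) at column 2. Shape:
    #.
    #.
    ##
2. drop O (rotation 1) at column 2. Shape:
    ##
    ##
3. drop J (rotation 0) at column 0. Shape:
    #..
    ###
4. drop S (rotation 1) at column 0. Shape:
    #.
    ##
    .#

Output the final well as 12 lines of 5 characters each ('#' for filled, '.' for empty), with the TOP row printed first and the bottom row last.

Answer: .....
.....
.....
#....
##...
##...
###..
..##.
..##.
..#..
..#..
..##.

Derivation:
Drop 1: L rot1 at col 2 lands with bottom-row=0; cleared 0 line(s) (total 0); column heights now [0 0 3 1 0], max=3
Drop 2: O rot1 at col 2 lands with bottom-row=3; cleared 0 line(s) (total 0); column heights now [0 0 5 5 0], max=5
Drop 3: J rot0 at col 0 lands with bottom-row=5; cleared 0 line(s) (total 0); column heights now [7 6 6 5 0], max=7
Drop 4: S rot1 at col 0 lands with bottom-row=6; cleared 0 line(s) (total 0); column heights now [9 8 6 5 0], max=9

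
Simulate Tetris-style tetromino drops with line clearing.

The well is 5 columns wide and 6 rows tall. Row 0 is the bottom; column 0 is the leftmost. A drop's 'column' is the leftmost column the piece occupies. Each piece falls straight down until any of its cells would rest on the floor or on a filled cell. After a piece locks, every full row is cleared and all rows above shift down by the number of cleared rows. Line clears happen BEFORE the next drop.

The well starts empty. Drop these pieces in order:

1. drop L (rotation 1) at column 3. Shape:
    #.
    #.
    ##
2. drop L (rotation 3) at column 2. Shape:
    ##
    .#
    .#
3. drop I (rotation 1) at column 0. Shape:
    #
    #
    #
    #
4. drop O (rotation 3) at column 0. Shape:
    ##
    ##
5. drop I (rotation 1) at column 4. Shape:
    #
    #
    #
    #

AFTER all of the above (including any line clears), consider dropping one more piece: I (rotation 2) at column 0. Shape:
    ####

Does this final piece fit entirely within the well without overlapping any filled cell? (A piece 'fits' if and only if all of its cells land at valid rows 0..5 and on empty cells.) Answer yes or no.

Answer: no

Derivation:
Drop 1: L rot1 at col 3 lands with bottom-row=0; cleared 0 line(s) (total 0); column heights now [0 0 0 3 1], max=3
Drop 2: L rot3 at col 2 lands with bottom-row=3; cleared 0 line(s) (total 0); column heights now [0 0 6 6 1], max=6
Drop 3: I rot1 at col 0 lands with bottom-row=0; cleared 0 line(s) (total 0); column heights now [4 0 6 6 1], max=6
Drop 4: O rot3 at col 0 lands with bottom-row=4; cleared 0 line(s) (total 0); column heights now [6 6 6 6 1], max=6
Drop 5: I rot1 at col 4 lands with bottom-row=1; cleared 0 line(s) (total 0); column heights now [6 6 6 6 5], max=6
Test piece I rot2 at col 0 (width 4): heights before test = [6 6 6 6 5]; fits = False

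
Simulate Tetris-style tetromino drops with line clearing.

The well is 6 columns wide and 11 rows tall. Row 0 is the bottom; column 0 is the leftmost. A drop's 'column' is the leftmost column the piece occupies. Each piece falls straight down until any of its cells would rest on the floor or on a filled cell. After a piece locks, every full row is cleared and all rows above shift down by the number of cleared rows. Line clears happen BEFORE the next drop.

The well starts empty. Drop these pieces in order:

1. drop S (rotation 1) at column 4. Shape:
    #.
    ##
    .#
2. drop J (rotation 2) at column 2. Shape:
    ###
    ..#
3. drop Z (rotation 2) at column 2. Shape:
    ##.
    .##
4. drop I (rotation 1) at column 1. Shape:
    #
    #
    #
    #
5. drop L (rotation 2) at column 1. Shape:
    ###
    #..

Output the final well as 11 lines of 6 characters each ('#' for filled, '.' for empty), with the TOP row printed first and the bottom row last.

Drop 1: S rot1 at col 4 lands with bottom-row=0; cleared 0 line(s) (total 0); column heights now [0 0 0 0 3 2], max=3
Drop 2: J rot2 at col 2 lands with bottom-row=3; cleared 0 line(s) (total 0); column heights now [0 0 5 5 5 2], max=5
Drop 3: Z rot2 at col 2 lands with bottom-row=5; cleared 0 line(s) (total 0); column heights now [0 0 7 7 6 2], max=7
Drop 4: I rot1 at col 1 lands with bottom-row=0; cleared 0 line(s) (total 0); column heights now [0 4 7 7 6 2], max=7
Drop 5: L rot2 at col 1 lands with bottom-row=6; cleared 0 line(s) (total 0); column heights now [0 8 8 8 6 2], max=8

Answer: ......
......
......
.###..
.###..
...##.
..###.
.#..#.
.#..#.
.#..##
.#...#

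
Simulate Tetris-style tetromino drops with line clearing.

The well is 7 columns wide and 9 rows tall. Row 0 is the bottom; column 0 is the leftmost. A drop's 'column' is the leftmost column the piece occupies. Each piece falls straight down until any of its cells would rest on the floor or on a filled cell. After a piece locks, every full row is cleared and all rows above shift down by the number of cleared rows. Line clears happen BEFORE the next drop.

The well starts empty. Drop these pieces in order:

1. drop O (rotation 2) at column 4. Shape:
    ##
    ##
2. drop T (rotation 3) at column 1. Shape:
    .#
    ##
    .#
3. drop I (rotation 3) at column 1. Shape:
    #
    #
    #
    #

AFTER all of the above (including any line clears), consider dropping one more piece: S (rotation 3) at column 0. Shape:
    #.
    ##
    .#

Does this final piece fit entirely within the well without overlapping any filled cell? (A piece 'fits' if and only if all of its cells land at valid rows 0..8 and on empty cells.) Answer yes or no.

Drop 1: O rot2 at col 4 lands with bottom-row=0; cleared 0 line(s) (total 0); column heights now [0 0 0 0 2 2 0], max=2
Drop 2: T rot3 at col 1 lands with bottom-row=0; cleared 0 line(s) (total 0); column heights now [0 2 3 0 2 2 0], max=3
Drop 3: I rot3 at col 1 lands with bottom-row=2; cleared 0 line(s) (total 0); column heights now [0 6 3 0 2 2 0], max=6
Test piece S rot3 at col 0 (width 2): heights before test = [0 6 3 0 2 2 0]; fits = True

Answer: yes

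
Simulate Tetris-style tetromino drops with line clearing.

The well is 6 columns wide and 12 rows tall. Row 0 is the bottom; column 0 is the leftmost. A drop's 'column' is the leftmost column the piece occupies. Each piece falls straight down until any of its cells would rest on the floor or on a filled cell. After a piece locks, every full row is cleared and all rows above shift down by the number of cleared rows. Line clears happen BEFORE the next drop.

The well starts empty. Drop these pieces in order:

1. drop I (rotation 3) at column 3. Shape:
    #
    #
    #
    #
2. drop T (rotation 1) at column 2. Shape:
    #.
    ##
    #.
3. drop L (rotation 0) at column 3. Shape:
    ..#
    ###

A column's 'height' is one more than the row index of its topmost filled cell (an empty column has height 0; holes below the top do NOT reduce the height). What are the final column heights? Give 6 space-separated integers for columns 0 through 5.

Drop 1: I rot3 at col 3 lands with bottom-row=0; cleared 0 line(s) (total 0); column heights now [0 0 0 4 0 0], max=4
Drop 2: T rot1 at col 2 lands with bottom-row=3; cleared 0 line(s) (total 0); column heights now [0 0 6 5 0 0], max=6
Drop 3: L rot0 at col 3 lands with bottom-row=5; cleared 0 line(s) (total 0); column heights now [0 0 6 6 6 7], max=7

Answer: 0 0 6 6 6 7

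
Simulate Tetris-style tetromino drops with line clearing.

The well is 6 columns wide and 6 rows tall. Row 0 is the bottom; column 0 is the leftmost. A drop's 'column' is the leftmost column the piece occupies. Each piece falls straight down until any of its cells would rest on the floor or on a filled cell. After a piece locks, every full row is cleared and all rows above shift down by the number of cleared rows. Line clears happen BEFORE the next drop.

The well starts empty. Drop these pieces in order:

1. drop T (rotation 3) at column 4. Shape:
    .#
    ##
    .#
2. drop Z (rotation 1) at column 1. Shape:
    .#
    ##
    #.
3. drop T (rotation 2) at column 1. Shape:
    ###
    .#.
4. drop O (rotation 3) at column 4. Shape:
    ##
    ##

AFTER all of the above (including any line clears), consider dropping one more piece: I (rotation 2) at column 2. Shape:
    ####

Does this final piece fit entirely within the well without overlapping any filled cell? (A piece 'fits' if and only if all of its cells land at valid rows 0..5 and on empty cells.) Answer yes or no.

Answer: yes

Derivation:
Drop 1: T rot3 at col 4 lands with bottom-row=0; cleared 0 line(s) (total 0); column heights now [0 0 0 0 2 3], max=3
Drop 2: Z rot1 at col 1 lands with bottom-row=0; cleared 0 line(s) (total 0); column heights now [0 2 3 0 2 3], max=3
Drop 3: T rot2 at col 1 lands with bottom-row=3; cleared 0 line(s) (total 0); column heights now [0 5 5 5 2 3], max=5
Drop 4: O rot3 at col 4 lands with bottom-row=3; cleared 0 line(s) (total 0); column heights now [0 5 5 5 5 5], max=5
Test piece I rot2 at col 2 (width 4): heights before test = [0 5 5 5 5 5]; fits = True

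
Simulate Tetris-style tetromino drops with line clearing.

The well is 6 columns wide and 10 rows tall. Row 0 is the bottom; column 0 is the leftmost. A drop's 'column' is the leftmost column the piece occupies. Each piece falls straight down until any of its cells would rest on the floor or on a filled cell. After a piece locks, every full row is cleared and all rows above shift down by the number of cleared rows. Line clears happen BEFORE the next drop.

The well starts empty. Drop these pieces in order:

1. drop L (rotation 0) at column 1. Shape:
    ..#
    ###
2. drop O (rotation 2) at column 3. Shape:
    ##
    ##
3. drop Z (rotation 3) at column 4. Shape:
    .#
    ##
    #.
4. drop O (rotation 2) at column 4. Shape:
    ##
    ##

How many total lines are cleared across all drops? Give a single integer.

Answer: 0

Derivation:
Drop 1: L rot0 at col 1 lands with bottom-row=0; cleared 0 line(s) (total 0); column heights now [0 1 1 2 0 0], max=2
Drop 2: O rot2 at col 3 lands with bottom-row=2; cleared 0 line(s) (total 0); column heights now [0 1 1 4 4 0], max=4
Drop 3: Z rot3 at col 4 lands with bottom-row=4; cleared 0 line(s) (total 0); column heights now [0 1 1 4 6 7], max=7
Drop 4: O rot2 at col 4 lands with bottom-row=7; cleared 0 line(s) (total 0); column heights now [0 1 1 4 9 9], max=9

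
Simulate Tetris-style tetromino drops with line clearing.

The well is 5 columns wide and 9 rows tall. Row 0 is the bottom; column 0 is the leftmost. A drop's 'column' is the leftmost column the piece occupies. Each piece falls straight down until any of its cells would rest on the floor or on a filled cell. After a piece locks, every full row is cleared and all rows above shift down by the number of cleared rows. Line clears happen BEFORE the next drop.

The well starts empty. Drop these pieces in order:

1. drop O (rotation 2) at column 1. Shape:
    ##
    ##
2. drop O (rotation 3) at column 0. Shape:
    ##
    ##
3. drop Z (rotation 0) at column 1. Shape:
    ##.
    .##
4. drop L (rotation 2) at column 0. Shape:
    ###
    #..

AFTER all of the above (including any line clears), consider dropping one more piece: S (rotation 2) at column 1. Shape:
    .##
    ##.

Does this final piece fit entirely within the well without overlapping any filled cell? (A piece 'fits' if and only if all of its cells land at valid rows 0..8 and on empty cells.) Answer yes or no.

Answer: yes

Derivation:
Drop 1: O rot2 at col 1 lands with bottom-row=0; cleared 0 line(s) (total 0); column heights now [0 2 2 0 0], max=2
Drop 2: O rot3 at col 0 lands with bottom-row=2; cleared 0 line(s) (total 0); column heights now [4 4 2 0 0], max=4
Drop 3: Z rot0 at col 1 lands with bottom-row=3; cleared 0 line(s) (total 0); column heights now [4 5 5 4 0], max=5
Drop 4: L rot2 at col 0 lands with bottom-row=4; cleared 0 line(s) (total 0); column heights now [6 6 6 4 0], max=6
Test piece S rot2 at col 1 (width 3): heights before test = [6 6 6 4 0]; fits = True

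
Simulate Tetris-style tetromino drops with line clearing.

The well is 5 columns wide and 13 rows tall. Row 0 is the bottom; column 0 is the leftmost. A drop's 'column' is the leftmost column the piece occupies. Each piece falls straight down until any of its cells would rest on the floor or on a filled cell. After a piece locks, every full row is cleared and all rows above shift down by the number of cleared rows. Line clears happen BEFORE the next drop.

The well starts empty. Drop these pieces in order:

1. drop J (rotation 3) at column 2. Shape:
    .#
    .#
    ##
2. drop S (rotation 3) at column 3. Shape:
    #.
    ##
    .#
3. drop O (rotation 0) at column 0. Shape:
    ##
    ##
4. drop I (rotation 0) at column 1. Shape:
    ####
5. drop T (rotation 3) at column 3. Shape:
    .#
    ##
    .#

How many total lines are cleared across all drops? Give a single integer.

Answer: 0

Derivation:
Drop 1: J rot3 at col 2 lands with bottom-row=0; cleared 0 line(s) (total 0); column heights now [0 0 1 3 0], max=3
Drop 2: S rot3 at col 3 lands with bottom-row=2; cleared 0 line(s) (total 0); column heights now [0 0 1 5 4], max=5
Drop 3: O rot0 at col 0 lands with bottom-row=0; cleared 0 line(s) (total 0); column heights now [2 2 1 5 4], max=5
Drop 4: I rot0 at col 1 lands with bottom-row=5; cleared 0 line(s) (total 0); column heights now [2 6 6 6 6], max=6
Drop 5: T rot3 at col 3 lands with bottom-row=6; cleared 0 line(s) (total 0); column heights now [2 6 6 8 9], max=9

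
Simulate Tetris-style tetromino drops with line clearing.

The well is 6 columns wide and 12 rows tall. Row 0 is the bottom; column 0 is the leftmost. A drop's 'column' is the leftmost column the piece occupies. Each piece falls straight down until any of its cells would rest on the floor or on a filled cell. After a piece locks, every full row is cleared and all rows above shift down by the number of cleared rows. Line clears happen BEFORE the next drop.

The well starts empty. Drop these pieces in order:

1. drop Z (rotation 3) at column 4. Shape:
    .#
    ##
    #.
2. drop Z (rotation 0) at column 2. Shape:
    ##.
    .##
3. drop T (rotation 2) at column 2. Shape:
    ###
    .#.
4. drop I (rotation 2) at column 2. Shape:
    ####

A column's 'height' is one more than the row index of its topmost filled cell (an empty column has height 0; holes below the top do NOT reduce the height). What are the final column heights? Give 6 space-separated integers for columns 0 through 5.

Drop 1: Z rot3 at col 4 lands with bottom-row=0; cleared 0 line(s) (total 0); column heights now [0 0 0 0 2 3], max=3
Drop 2: Z rot0 at col 2 lands with bottom-row=2; cleared 0 line(s) (total 0); column heights now [0 0 4 4 3 3], max=4
Drop 3: T rot2 at col 2 lands with bottom-row=4; cleared 0 line(s) (total 0); column heights now [0 0 6 6 6 3], max=6
Drop 4: I rot2 at col 2 lands with bottom-row=6; cleared 0 line(s) (total 0); column heights now [0 0 7 7 7 7], max=7

Answer: 0 0 7 7 7 7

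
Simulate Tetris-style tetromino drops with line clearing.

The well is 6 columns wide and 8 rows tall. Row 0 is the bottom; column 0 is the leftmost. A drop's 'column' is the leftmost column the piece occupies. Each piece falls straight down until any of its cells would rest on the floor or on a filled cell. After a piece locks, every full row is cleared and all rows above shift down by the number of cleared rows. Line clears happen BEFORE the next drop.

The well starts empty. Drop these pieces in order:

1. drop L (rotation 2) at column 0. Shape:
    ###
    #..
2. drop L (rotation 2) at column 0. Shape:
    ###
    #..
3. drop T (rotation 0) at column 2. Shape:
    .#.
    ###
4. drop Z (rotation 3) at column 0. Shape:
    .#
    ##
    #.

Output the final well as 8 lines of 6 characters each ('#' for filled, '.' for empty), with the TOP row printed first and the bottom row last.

Answer: ......
.#....
##.#..
#.###.
###...
#.....
###...
#.....

Derivation:
Drop 1: L rot2 at col 0 lands with bottom-row=0; cleared 0 line(s) (total 0); column heights now [2 2 2 0 0 0], max=2
Drop 2: L rot2 at col 0 lands with bottom-row=2; cleared 0 line(s) (total 0); column heights now [4 4 4 0 0 0], max=4
Drop 3: T rot0 at col 2 lands with bottom-row=4; cleared 0 line(s) (total 0); column heights now [4 4 5 6 5 0], max=6
Drop 4: Z rot3 at col 0 lands with bottom-row=4; cleared 0 line(s) (total 0); column heights now [6 7 5 6 5 0], max=7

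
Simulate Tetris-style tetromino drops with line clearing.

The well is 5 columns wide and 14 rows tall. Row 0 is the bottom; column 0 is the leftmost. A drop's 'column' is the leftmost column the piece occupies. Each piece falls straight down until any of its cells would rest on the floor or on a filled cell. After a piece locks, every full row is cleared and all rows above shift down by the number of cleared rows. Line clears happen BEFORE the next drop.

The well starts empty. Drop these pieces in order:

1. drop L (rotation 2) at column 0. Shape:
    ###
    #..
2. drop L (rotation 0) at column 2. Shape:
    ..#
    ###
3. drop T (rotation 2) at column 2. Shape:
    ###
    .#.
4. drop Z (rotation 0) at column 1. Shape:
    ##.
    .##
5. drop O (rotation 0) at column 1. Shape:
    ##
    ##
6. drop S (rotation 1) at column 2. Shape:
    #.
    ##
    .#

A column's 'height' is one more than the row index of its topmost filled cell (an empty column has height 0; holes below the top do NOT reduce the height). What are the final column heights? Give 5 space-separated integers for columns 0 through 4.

Drop 1: L rot2 at col 0 lands with bottom-row=0; cleared 0 line(s) (total 0); column heights now [2 2 2 0 0], max=2
Drop 2: L rot0 at col 2 lands with bottom-row=2; cleared 0 line(s) (total 0); column heights now [2 2 3 3 4], max=4
Drop 3: T rot2 at col 2 lands with bottom-row=3; cleared 0 line(s) (total 0); column heights now [2 2 5 5 5], max=5
Drop 4: Z rot0 at col 1 lands with bottom-row=5; cleared 0 line(s) (total 0); column heights now [2 7 7 6 5], max=7
Drop 5: O rot0 at col 1 lands with bottom-row=7; cleared 0 line(s) (total 0); column heights now [2 9 9 6 5], max=9
Drop 6: S rot1 at col 2 lands with bottom-row=8; cleared 0 line(s) (total 0); column heights now [2 9 11 10 5], max=11

Answer: 2 9 11 10 5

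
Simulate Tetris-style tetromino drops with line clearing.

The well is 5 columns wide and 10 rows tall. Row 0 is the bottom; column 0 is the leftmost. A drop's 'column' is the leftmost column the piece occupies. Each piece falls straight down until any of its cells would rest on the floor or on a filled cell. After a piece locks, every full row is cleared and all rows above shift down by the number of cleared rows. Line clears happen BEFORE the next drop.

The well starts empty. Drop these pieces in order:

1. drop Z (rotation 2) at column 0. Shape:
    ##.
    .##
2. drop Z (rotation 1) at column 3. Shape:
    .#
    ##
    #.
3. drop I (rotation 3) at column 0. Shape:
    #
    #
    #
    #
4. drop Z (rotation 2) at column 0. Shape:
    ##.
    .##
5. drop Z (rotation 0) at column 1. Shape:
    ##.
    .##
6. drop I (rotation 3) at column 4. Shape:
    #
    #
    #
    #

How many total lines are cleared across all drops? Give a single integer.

Answer: 1

Derivation:
Drop 1: Z rot2 at col 0 lands with bottom-row=0; cleared 0 line(s) (total 0); column heights now [2 2 1 0 0], max=2
Drop 2: Z rot1 at col 3 lands with bottom-row=0; cleared 0 line(s) (total 0); column heights now [2 2 1 2 3], max=3
Drop 3: I rot3 at col 0 lands with bottom-row=2; cleared 0 line(s) (total 0); column heights now [6 2 1 2 3], max=6
Drop 4: Z rot2 at col 0 lands with bottom-row=5; cleared 0 line(s) (total 0); column heights now [7 7 6 2 3], max=7
Drop 5: Z rot0 at col 1 lands with bottom-row=6; cleared 0 line(s) (total 0); column heights now [7 8 8 7 3], max=8
Drop 6: I rot3 at col 4 lands with bottom-row=3; cleared 1 line(s) (total 1); column heights now [6 7 7 2 6], max=7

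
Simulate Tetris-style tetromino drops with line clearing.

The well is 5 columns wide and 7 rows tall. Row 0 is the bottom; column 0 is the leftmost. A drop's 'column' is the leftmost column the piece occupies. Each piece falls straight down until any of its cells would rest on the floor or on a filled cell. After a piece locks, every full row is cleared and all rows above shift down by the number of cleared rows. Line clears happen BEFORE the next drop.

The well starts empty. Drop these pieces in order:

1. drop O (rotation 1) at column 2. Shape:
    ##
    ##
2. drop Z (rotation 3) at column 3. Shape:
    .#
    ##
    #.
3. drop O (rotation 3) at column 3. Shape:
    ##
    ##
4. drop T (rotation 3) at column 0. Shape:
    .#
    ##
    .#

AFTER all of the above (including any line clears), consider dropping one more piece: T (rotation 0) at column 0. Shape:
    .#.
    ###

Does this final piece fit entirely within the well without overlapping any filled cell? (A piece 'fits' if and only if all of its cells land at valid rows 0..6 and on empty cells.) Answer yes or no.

Drop 1: O rot1 at col 2 lands with bottom-row=0; cleared 0 line(s) (total 0); column heights now [0 0 2 2 0], max=2
Drop 2: Z rot3 at col 3 lands with bottom-row=2; cleared 0 line(s) (total 0); column heights now [0 0 2 4 5], max=5
Drop 3: O rot3 at col 3 lands with bottom-row=5; cleared 0 line(s) (total 0); column heights now [0 0 2 7 7], max=7
Drop 4: T rot3 at col 0 lands with bottom-row=0; cleared 0 line(s) (total 0); column heights now [2 3 2 7 7], max=7
Test piece T rot0 at col 0 (width 3): heights before test = [2 3 2 7 7]; fits = True

Answer: yes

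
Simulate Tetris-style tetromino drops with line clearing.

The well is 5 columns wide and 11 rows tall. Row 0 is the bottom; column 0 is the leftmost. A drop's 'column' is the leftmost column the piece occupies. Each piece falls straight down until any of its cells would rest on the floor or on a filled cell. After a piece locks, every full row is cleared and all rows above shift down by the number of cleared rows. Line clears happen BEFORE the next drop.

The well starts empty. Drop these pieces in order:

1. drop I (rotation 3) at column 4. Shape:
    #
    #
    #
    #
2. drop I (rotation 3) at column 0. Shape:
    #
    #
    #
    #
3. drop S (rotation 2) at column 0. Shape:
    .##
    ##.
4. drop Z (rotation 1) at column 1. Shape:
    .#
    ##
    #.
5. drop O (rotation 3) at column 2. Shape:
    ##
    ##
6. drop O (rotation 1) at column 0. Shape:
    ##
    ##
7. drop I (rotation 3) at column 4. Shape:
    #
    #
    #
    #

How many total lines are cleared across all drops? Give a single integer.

Drop 1: I rot3 at col 4 lands with bottom-row=0; cleared 0 line(s) (total 0); column heights now [0 0 0 0 4], max=4
Drop 2: I rot3 at col 0 lands with bottom-row=0; cleared 0 line(s) (total 0); column heights now [4 0 0 0 4], max=4
Drop 3: S rot2 at col 0 lands with bottom-row=4; cleared 0 line(s) (total 0); column heights now [5 6 6 0 4], max=6
Drop 4: Z rot1 at col 1 lands with bottom-row=6; cleared 0 line(s) (total 0); column heights now [5 8 9 0 4], max=9
Drop 5: O rot3 at col 2 lands with bottom-row=9; cleared 0 line(s) (total 0); column heights now [5 8 11 11 4], max=11
Drop 6: O rot1 at col 0 lands with bottom-row=8; cleared 0 line(s) (total 0); column heights now [10 10 11 11 4], max=11
Drop 7: I rot3 at col 4 lands with bottom-row=4; cleared 0 line(s) (total 0); column heights now [10 10 11 11 8], max=11

Answer: 0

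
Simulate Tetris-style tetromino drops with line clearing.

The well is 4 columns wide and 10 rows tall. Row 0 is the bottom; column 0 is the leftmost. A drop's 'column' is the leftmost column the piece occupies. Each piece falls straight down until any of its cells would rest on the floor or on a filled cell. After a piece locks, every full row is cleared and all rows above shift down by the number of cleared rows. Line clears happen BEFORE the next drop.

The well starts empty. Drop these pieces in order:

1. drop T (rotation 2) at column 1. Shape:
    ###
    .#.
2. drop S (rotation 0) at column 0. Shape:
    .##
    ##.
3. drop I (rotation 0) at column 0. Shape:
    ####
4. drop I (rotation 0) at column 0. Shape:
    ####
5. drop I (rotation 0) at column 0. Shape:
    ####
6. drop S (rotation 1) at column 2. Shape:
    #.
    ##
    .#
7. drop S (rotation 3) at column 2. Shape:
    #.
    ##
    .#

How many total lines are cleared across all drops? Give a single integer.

Answer: 3

Derivation:
Drop 1: T rot2 at col 1 lands with bottom-row=0; cleared 0 line(s) (total 0); column heights now [0 2 2 2], max=2
Drop 2: S rot0 at col 0 lands with bottom-row=2; cleared 0 line(s) (total 0); column heights now [3 4 4 2], max=4
Drop 3: I rot0 at col 0 lands with bottom-row=4; cleared 1 line(s) (total 1); column heights now [3 4 4 2], max=4
Drop 4: I rot0 at col 0 lands with bottom-row=4; cleared 1 line(s) (total 2); column heights now [3 4 4 2], max=4
Drop 5: I rot0 at col 0 lands with bottom-row=4; cleared 1 line(s) (total 3); column heights now [3 4 4 2], max=4
Drop 6: S rot1 at col 2 lands with bottom-row=3; cleared 0 line(s) (total 3); column heights now [3 4 6 5], max=6
Drop 7: S rot3 at col 2 lands with bottom-row=5; cleared 0 line(s) (total 3); column heights now [3 4 8 7], max=8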